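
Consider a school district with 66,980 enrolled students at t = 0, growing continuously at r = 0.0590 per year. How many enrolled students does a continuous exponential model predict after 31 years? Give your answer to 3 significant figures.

≈ 417,000 enrolled students

P(31) = 66980 · e^(0.059·31) = 66980 · e^(1.829)
= 66980 · 6.22766 ≈ 417128.39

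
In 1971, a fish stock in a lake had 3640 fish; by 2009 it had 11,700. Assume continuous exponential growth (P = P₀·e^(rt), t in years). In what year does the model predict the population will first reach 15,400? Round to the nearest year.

r = ln(11700/3640) / 38 = 1.16761/38 ≈ 0.030726 per year
t = ln(15400/3640) / r = 1.44238/0.030726 ≈ 46.94 years after 1971

year 2018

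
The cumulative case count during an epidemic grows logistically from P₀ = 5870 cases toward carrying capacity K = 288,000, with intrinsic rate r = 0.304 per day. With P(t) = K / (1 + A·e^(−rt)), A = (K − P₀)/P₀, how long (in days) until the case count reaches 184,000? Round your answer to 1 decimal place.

A = (288000 − 5870)/5870 = 48.06303
184000 = 288000/(1 + 48.06303·e^(−0.304t)) → 1 + 48.06303·e^(−0.304t) = 1.56522
e^(−0.304t) = 0.01176 → t = ln(85.0346)/0.304 = 4.44306/0.304

t ≈ 14.6 days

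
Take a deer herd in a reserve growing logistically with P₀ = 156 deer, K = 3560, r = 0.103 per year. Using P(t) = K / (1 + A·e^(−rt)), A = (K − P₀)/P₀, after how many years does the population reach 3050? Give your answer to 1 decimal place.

A = (3560 − 156)/156 = 21.82051
3050 = 3560/(1 + 21.82051·e^(−0.103t)) → 1 + 21.82051·e^(−0.103t) = 1.16721
e^(−0.103t) = 0.007663 → t = ln(130.49522)/0.103 = 4.87134/0.103

t ≈ 47.3 years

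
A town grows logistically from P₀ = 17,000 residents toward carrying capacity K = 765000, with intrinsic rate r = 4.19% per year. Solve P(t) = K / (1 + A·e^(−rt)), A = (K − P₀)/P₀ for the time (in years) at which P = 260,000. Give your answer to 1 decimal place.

A = (765000 − 17000)/17000 = 44
260000 = 765000/(1 + 44·e^(−0.0419t)) → 1 + 44·e^(−0.0419t) = 2.94231
e^(−0.0419t) = 0.044143 → t = ln(22.65347)/0.0419 = 3.12031/0.0419

t ≈ 74.5 years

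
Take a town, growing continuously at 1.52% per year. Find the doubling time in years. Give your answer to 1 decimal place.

doubling time ≈ 45.6 years

doubling time = ln(2) / |r| = 0.69315 / 0.0152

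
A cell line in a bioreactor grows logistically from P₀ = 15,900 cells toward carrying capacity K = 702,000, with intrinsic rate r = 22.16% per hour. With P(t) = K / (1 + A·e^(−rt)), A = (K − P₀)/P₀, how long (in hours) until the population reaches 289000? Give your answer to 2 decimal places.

t ≈ 15.38 hours

A = (702000 − 15900)/15900 = 43.15094
289000 = 702000/(1 + 43.15094·e^(−0.2216t)) → 1 + 43.15094·e^(−0.2216t) = 2.42907
e^(−0.2216t) = 0.033118 → t = ln(30.19521)/0.2216 = 3.40768/0.2216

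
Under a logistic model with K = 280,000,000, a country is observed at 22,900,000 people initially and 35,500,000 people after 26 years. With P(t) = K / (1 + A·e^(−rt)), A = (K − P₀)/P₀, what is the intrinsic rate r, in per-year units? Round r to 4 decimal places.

A = (280000000 − 22900000)/22900000 = 11.22707
35500000 = 280000000/(1 + 11.22707·e^(−r·26)) → e^(−26r) = (7.88732 − 1)/11.22707 = 0.613457
r = −ln(0.613457)/26 = 0.48865/26

r ≈ 0.0188 per year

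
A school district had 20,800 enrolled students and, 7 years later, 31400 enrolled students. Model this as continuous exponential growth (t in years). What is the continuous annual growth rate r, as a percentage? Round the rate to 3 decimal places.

31400 = 20800 · e^(r·7)
e^(7r) = 31400/20800 = 1.50962
r = ln(1.50962) / 7 = 0.41185 / 7

r ≈ 5.884% per year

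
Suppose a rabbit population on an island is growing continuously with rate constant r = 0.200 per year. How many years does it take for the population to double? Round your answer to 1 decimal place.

doubling time = ln(2) / |r| = 0.69315 / 0.2

doubling time ≈ 3.5 years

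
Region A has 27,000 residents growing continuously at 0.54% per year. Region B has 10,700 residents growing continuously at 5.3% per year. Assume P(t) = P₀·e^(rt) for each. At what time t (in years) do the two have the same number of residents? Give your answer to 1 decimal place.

t ≈ 19.4 years

27000·e^(0.0054t) = 10700·e^(0.053t)
27000/10700 = e^((0.053 − 0.0054)t) → ln(2.52336) = 0.0476·t
t = 0.92559 / 0.0476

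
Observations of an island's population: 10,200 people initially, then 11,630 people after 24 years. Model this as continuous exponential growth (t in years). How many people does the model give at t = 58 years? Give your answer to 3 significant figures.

r = ln(11630/10200) / 24 ≈ 0.005467 per year
P(58) = 10200 · e^(0.005467·58) = 10200 · 1.37309 ≈ 14005.57

≈ 14,000 people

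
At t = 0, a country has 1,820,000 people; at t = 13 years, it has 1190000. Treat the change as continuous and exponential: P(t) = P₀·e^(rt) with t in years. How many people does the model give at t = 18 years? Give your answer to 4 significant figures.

r = ln(1190000/1820000) / 13 ≈ -0.032683 per year
P(18) = 1820000 · e^(-0.032683·18) = 1820000 · 0.55527 ≈ 1010592.4

≈ 1,011,000 people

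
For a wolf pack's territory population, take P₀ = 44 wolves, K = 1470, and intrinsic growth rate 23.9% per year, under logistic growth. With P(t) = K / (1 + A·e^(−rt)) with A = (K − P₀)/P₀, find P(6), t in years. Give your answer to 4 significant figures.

A = (1470 − 44)/44 = 32.40909
P(6) = 1470 / (1 + 32.40909·e^(−0.239·6)) = 1470 / (1 + 32.40909·0.238354)
= 1470 / 8.72482 ≈ 168.48

≈ 168.5 wolves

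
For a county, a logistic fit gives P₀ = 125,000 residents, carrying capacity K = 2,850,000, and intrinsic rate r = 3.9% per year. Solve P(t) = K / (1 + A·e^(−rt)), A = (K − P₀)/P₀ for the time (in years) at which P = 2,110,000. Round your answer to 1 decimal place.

A = (2850000 − 125000)/125000 = 21.8
2110000 = 2850000/(1 + 21.8·e^(−0.039t)) → 1 + 21.8·e^(−0.039t) = 1.35071
e^(−0.039t) = 0.016088 → t = ln(62.15946)/0.039 = 4.1297/0.039

t ≈ 105.9 years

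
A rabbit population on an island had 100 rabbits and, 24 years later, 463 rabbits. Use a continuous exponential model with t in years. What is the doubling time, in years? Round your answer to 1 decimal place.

doubling time ≈ 10.9 years

r = ln(463/100) / 24 = ln(4.63) / 24 ≈ 0.063857 per year
doubling time = ln 2 / |r| = 0.69315 / 0.063857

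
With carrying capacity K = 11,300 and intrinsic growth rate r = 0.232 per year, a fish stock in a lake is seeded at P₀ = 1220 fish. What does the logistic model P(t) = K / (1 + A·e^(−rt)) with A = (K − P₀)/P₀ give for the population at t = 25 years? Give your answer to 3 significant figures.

A = (11300 − 1220)/1220 = 8.2623
P(25) = 11300 / (1 + 8.2623·e^(−0.232·25)) = 11300 / (1 + 8.2623·0.003028)
= 11300 / 1.02501 ≈ 11024.23

≈ 11,000 fish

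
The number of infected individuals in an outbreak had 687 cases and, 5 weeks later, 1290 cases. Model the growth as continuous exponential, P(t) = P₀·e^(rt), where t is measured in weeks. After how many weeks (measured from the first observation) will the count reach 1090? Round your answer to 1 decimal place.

r = ln(1290/687) / 5 ≈ 0.126013 per week
t = ln(1090/687) / r = 0.4616 / 0.126013 ≈ 3.663

t ≈ 3.7 weeks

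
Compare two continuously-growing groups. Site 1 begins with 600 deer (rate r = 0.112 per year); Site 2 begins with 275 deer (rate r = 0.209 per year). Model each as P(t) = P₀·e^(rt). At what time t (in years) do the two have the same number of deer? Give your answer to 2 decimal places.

t ≈ 8.04 years

600·e^(0.112t) = 275·e^(0.209t)
600/275 = e^((0.209 − 0.112)t) → ln(2.18182) = 0.097·t
t = 0.78016 / 0.097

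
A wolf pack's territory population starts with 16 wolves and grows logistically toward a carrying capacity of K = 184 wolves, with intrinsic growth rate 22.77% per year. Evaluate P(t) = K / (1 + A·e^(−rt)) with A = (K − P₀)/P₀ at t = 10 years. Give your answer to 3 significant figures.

≈ 88.6 wolves

A = (184 − 16)/16 = 10.5
P(10) = 184 / (1 + 10.5·e^(−0.2277·10)) = 184 / (1 + 10.5·0.102592)
= 184 / 2.07721 ≈ 88.58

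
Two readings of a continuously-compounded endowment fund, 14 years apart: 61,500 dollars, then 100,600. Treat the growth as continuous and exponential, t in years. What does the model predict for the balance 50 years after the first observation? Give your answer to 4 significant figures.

r = ln(100600/61500) / 14 ≈ 0.035151 per year
P(50) = 61500 · e^(0.035151·50) = 61500 · 5.79824 ≈ 356591.56

≈ 356,600 dollars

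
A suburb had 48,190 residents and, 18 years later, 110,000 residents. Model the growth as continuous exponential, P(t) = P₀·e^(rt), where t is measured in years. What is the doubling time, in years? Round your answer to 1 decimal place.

r = ln(110000/48190) / 18 = ln(2.28263) / 18 ≈ 0.045852 per year
doubling time = ln 2 / |r| = 0.69315 / 0.045852

doubling time ≈ 15.1 years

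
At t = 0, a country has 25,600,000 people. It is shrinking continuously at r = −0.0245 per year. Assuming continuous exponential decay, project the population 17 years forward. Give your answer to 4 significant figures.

≈ 16,880,000 people

P(17) = 25600000 · e^(-0.0245·17) = 25600000 · e^(-0.4165)
= 25600000 · 0.65935 ≈ 16879373.13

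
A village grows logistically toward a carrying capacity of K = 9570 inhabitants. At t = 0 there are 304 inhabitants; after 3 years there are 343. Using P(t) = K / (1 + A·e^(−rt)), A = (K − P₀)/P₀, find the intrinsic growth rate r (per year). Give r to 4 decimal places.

A = (9570 − 304)/304 = 30.48026
343 = 9570/(1 + 30.48026·e^(−r·3)) → e^(−3r) = (27.90087 − 1)/30.48026 = 0.882567
r = −ln(0.882567)/3 = 0.12492/3

r ≈ 0.0416 per year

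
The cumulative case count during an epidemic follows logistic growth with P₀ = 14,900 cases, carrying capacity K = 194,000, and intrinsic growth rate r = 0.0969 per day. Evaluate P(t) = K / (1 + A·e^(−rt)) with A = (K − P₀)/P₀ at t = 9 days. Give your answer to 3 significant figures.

≈ 32,200 cases

A = (194000 − 14900)/14900 = 12.02013
P(9) = 194000 / (1 + 12.02013·e^(−0.0969·9)) = 194000 / (1 + 12.02013·0.418073)
= 194000 / 6.02529 ≈ 32197.62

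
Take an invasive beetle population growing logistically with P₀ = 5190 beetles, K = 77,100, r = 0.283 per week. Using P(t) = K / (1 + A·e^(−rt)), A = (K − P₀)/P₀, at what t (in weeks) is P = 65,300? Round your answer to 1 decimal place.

t ≈ 15.3 weeks

A = (77100 − 5190)/5190 = 13.85549
65300 = 77100/(1 + 13.85549·e^(−0.283t)) → 1 + 13.85549·e^(−0.283t) = 1.1807
e^(−0.283t) = 0.013042 → t = ln(76.67488)/0.283 = 4.33957/0.283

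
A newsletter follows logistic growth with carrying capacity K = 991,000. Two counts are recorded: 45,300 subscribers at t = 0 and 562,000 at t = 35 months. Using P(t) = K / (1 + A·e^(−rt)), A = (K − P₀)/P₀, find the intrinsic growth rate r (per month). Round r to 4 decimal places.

r ≈ 0.0945 per month

A = (991000 − 45300)/45300 = 20.87638
562000 = 991000/(1 + 20.87638·e^(−r·35)) → e^(−35r) = (1.76335 − 1)/20.87638 = 0.036565
r = −ln(0.036565)/35 = 3.30866/35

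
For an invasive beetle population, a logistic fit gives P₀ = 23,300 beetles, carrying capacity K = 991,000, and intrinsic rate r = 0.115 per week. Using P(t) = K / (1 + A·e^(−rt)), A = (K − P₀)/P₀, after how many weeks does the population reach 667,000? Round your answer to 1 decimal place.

t ≈ 38.7 weeks

A = (991000 − 23300)/23300 = 41.53219
667000 = 991000/(1 + 41.53219·e^(−0.115t)) → 1 + 41.53219·e^(−0.115t) = 1.48576
e^(−0.115t) = 0.011696 → t = ln(85.49991)/0.115 = 4.44852/0.115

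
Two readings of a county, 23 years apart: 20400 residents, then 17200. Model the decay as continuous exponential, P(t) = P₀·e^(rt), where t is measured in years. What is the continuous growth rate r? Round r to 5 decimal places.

17200 = 20400 · e^(r·23)
e^(23r) = 17200/20400 = 0.84314
r = ln(0.84314) / 23 = -0.17063 / 23

r ≈ -0.00742 per year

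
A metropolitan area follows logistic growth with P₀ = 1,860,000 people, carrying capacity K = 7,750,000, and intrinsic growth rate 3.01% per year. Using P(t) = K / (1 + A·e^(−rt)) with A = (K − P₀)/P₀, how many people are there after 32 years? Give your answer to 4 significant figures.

A = (7750000 − 1860000)/1860000 = 3.16667
P(32) = 7750000 / (1 + 3.16667·e^(−0.0301·32)) = 7750000 / (1 + 3.16667·0.38167)
= 7750000 / 2.20862 ≈ 3508977.89

≈ 3,509,000 people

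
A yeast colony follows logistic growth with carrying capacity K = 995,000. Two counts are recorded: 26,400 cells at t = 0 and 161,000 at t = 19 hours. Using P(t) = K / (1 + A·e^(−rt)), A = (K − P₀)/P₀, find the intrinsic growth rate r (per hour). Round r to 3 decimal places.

A = (995000 − 26400)/26400 = 36.68939
161000 = 995000/(1 + 36.68939·e^(−r·19)) → e^(−19r) = (6.18012 − 1)/36.68939 = 0.141189
r = −ln(0.141189)/19 = 1.95766/19

r ≈ 0.103 per hour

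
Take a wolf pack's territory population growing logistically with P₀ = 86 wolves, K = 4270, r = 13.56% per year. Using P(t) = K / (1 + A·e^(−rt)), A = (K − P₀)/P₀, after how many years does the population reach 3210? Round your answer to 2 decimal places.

t ≈ 36.82 years

A = (4270 − 86)/86 = 48.65116
3210 = 4270/(1 + 48.65116·e^(−0.1356t)) → 1 + 48.65116·e^(−0.1356t) = 1.33022
e^(−0.1356t) = 0.006787 → t = ln(147.33041)/0.1356 = 4.99268/0.1356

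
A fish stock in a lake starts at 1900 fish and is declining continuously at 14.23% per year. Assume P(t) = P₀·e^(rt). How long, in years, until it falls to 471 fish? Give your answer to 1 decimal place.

471 = 1900 · e^(-0.1423·t)
t = ln(471/1900) / -0.1423 = ln(0.24789) / -0.1423 = -1.39475 / -0.1423

t ≈ 9.8 years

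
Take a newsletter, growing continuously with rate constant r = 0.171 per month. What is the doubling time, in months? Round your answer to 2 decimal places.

doubling time ≈ 4.05 months

doubling time = ln(2) / |r| = 0.69315 / 0.171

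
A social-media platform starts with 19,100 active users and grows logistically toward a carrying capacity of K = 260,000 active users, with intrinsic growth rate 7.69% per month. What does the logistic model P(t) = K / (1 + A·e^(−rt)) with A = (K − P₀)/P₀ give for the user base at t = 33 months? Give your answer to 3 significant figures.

≈ 130,000 active users

A = (260000 − 19100)/19100 = 12.61257
P(33) = 260000 / (1 + 12.61257·e^(−0.0769·33)) = 260000 / (1 + 12.61257·0.079048)
= 260000 / 1.997 ≈ 130195.42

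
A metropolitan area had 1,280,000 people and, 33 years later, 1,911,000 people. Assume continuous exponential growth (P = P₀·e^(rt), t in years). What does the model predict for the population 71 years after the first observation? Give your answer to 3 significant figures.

≈ 3,030,000 people

r = ln(1911000/1280000) / 33 ≈ 0.012144 per year
P(71) = 1280000 · e^(0.012144·71) = 1280000 · 2.3685 ≈ 3031675.58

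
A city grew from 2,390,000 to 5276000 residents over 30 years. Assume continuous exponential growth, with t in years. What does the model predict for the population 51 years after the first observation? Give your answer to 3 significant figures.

≈ 9,180,000 residents

r = ln(5276000/2390000) / 30 ≈ 0.026396 per year
P(51) = 2390000 · e^(0.026396·51) = 2390000 · 3.84275 ≈ 9184163.51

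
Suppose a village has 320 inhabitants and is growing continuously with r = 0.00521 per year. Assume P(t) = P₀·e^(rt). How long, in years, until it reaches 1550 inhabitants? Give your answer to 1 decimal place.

1550 = 320 · e^(0.00521·t)
t = ln(1550/320) / 0.00521 = ln(4.84375) / 0.00521 = 1.57769 / 0.00521

t ≈ 302.8 years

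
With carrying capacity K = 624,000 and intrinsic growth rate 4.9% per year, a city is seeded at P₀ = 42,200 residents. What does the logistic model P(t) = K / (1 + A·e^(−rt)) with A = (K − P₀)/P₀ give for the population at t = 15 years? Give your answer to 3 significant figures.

A = (624000 − 42200)/42200 = 13.78673
P(15) = 624000 / (1 + 13.78673·e^(−0.049·15)) = 624000 / (1 + 13.78673·0.479505)
= 624000 / 7.61081 ≈ 81988.62

≈ 82,000 residents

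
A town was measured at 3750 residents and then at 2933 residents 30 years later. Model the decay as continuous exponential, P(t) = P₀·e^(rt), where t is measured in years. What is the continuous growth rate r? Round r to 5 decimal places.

r ≈ -0.00819 per year

2933 = 3750 · e^(r·30)
e^(30r) = 2933/3750 = 0.78213
r = ln(0.78213) / 30 = -0.24573 / 30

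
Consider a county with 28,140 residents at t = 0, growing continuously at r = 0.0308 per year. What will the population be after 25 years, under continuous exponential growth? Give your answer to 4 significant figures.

P(25) = 28140 · e^(0.0308·25) = 28140 · e^(0.77)
= 28140 · 2.15977 ≈ 60775.82

≈ 60,780 residents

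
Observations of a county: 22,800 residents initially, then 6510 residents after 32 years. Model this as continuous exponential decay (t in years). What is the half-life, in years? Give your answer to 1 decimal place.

r = ln(6510/22800) / 32 = ln(0.28553) / 32 ≈ -0.039169 per year
half-life = ln 2 / |r| = 0.69315 / 0.039169

half-life ≈ 17.7 years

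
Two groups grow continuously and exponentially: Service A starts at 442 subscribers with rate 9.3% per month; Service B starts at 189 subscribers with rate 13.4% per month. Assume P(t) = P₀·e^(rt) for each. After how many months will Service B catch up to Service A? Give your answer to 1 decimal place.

t ≈ 20.7 months

442·e^(0.093t) = 189·e^(0.134t)
442/189 = e^((0.134 − 0.093)t) → ln(2.33862) = 0.041·t
t = 0.84956 / 0.041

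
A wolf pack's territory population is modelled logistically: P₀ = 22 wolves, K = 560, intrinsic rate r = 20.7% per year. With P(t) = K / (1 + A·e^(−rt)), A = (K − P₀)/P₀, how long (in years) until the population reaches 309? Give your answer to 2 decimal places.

t ≈ 16.45 years

A = (560 − 22)/22 = 24.45455
309 = 560/(1 + 24.45455·e^(−0.207t)) → 1 + 24.45455·e^(−0.207t) = 1.8123
e^(−0.207t) = 0.033217 → t = ln(30.1054)/0.207 = 3.4047/0.207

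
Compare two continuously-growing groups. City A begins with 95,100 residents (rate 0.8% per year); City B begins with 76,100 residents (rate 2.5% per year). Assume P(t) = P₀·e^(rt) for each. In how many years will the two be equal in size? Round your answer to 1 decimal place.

t ≈ 13.1 years

95100·e^(0.008t) = 76100·e^(0.025t)
95100/76100 = e^((0.025 − 0.008)t) → ln(1.24967) = 0.017·t
t = 0.22288 / 0.017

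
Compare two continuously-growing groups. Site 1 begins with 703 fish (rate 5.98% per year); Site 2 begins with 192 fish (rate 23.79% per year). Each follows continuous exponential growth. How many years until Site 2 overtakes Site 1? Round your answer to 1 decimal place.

703·e^(0.0598t) = 192·e^(0.2379t)
703/192 = e^((0.2379 − 0.0598)t) → ln(3.66146) = 0.1781·t
t = 1.29786 / 0.1781

t ≈ 7.3 years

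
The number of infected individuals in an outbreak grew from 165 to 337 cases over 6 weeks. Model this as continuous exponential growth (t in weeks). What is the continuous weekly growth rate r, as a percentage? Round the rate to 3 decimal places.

r ≈ 11.902% per week

337 = 165 · e^(r·6)
e^(6r) = 337/165 = 2.04242
r = ln(2.04242) / 6 = 0.71414 / 6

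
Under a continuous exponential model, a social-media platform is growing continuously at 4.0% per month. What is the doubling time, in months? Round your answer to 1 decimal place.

doubling time = ln(2) / |r| = 0.69315 / 0.04

doubling time ≈ 17.3 months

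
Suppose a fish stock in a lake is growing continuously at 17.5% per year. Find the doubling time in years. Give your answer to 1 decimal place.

doubling time ≈ 4.0 years

doubling time = ln(2) / |r| = 0.69315 / 0.175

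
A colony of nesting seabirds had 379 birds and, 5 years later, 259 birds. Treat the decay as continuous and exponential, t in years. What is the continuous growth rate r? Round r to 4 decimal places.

r ≈ -0.0761 per year

259 = 379 · e^(r·5)
e^(5r) = 259/379 = 0.68338
r = ln(0.68338) / 5 = -0.38071 / 5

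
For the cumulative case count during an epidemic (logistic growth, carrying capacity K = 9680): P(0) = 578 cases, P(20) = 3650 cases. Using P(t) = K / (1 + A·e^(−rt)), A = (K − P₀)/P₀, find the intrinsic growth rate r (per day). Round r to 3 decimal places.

r ≈ 0.113 per day

A = (9680 − 578)/578 = 15.7474
3650 = 9680/(1 + 15.7474·e^(−r·20)) → e^(−20r) = (2.65205 − 1)/15.7474 = 0.10491
r = −ln(0.10491)/20 = 2.25466/20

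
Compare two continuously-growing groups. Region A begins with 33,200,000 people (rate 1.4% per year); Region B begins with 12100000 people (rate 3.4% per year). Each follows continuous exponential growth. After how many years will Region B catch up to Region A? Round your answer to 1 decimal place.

33200000·e^(0.014t) = 12100000·e^(0.034t)
33200000/12100000 = e^((0.034 − 0.014)t) → ln(2.7438) = 0.02·t
t = 1.00934 / 0.02

t ≈ 50.5 years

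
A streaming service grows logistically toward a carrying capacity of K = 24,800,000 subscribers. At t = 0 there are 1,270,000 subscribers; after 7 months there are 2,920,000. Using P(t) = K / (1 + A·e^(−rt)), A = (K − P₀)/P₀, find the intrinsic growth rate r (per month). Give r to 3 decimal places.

r ≈ 0.129 per month

A = (24800000 − 1270000)/1270000 = 18.52756
2920000 = 24800000/(1 + 18.52756·e^(−r·7)) → e^(−7r) = (8.49315 − 1)/18.52756 = 0.404433
r = −ln(0.404433)/7 = 0.90527/7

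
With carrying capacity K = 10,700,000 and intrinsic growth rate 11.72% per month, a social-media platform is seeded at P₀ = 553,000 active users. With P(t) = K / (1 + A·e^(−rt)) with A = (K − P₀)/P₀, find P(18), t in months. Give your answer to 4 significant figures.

A = (10700000 − 553000)/553000 = 18.34901
P(18) = 10700000 / (1 + 18.34901·e^(−0.1172·18)) = 10700000 / (1 + 18.34901·0.121286)
= 10700000 / 3.22549 ≈ 3317329.42

≈ 3,317,000 active users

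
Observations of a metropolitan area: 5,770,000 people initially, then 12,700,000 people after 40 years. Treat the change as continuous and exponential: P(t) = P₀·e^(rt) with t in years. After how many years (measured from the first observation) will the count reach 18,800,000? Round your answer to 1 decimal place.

t ≈ 59.9 years

r = ln(12700000/5770000) / 40 ≈ 0.019723 per year
t = ln(18800000/5770000) / r = 1.18118 / 0.019723 ≈ 59.888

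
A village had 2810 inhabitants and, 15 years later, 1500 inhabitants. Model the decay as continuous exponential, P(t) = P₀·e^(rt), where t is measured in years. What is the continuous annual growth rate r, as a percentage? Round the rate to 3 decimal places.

r ≈ -4.185% per year

1500 = 2810 · e^(r·15)
e^(15r) = 1500/2810 = 0.53381
r = ln(0.53381) / 15 = -0.62772 / 15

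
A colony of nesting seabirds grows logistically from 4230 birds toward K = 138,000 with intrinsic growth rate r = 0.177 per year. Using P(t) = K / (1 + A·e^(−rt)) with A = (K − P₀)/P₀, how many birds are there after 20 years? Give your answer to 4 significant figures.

≈ 71,970 birds

A = (138000 − 4230)/4230 = 31.62411
P(20) = 138000 / (1 + 31.62411·e^(−0.177·20)) = 138000 / (1 + 31.62411·0.029013)
= 138000 / 1.91752 ≈ 71967.93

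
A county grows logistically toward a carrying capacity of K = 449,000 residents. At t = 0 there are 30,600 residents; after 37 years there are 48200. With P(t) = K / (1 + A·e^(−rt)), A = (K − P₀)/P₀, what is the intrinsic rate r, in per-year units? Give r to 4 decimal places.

r ≈ 0.0134 per year

A = (449000 − 30600)/30600 = 13.6732
48200 = 449000/(1 + 13.6732·e^(−r·37)) → e^(−37r) = (9.31535 − 1)/13.6732 = 0.60815
r = −ln(0.60815)/37 = 0.49733/37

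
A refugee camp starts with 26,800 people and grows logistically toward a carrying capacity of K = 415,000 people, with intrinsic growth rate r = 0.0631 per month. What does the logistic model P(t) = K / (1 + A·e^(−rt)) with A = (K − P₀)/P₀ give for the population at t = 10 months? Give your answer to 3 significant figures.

≈ 47,700 people

A = (415000 − 26800)/26800 = 14.48507
P(10) = 415000 / (1 + 14.48507·e^(−0.0631·10)) = 415000 / (1 + 14.48507·0.532059)
= 415000 / 8.70692 ≈ 47663.23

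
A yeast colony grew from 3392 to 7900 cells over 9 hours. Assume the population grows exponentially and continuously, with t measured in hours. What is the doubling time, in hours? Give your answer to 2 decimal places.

r = ln(7900/3392) / 9 = ln(2.32901) / 9 ≈ 0.093938 per hour
doubling time = ln 2 / |r| = 0.69315 / 0.093938

doubling time ≈ 7.38 hours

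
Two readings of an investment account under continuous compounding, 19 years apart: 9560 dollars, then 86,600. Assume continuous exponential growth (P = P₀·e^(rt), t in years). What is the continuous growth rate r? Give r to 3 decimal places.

86600 = 9560 · e^(r·19)
e^(19r) = 86600/9560 = 9.05858
r = ln(9.05858) / 19 = 2.20371 / 19

r ≈ 0.116 per year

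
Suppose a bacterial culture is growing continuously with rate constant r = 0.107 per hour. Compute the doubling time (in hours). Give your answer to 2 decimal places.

doubling time ≈ 6.48 hours

doubling time = ln(2) / |r| = 0.69315 / 0.107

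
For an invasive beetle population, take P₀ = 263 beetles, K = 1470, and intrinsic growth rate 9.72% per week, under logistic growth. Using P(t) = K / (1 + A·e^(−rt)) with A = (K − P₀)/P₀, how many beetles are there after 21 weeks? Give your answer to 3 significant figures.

A = (1470 − 263)/263 = 4.58935
P(21) = 1470 / (1 + 4.58935·e^(−0.0972·21)) = 1470 / (1 + 4.58935·0.129873)
= 1470 / 1.59603 ≈ 921.03

≈ 921 beetles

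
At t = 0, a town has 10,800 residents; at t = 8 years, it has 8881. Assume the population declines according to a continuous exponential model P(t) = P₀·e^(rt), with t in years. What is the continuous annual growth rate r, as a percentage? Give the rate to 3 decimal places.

r ≈ -2.445% per year

8881 = 10800 · e^(r·8)
e^(8r) = 8881/10800 = 0.82231
r = ln(0.82231) / 8 = -0.19563 / 8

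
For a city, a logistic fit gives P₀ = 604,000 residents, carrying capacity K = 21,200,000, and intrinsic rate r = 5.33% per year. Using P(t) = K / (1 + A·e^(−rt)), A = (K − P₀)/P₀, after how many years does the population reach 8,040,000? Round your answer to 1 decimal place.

A = (21200000 − 604000)/604000 = 34.09934
8040000 = 21200000/(1 + 34.09934·e^(−0.0533t)) → 1 + 34.09934·e^(−0.0533t) = 2.63682
e^(−0.0533t) = 0.048001 → t = ln(20.83273)/0.0533 = 3.03653/0.0533

t ≈ 57.0 years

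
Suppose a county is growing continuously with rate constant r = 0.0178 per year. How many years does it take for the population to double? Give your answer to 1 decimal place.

doubling time ≈ 38.9 years

doubling time = ln(2) / |r| = 0.69315 / 0.0178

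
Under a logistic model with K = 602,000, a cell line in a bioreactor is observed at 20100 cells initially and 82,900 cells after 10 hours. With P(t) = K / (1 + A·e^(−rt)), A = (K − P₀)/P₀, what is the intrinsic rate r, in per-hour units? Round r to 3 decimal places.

A = (602000 − 20100)/20100 = 28.95025
82900 = 602000/(1 + 28.95025·e^(−r·10)) → e^(−10r) = (7.26176 − 1)/28.95025 = 0.216294
r = −ln(0.216294)/10 = 1.53112/10

r ≈ 0.153 per hour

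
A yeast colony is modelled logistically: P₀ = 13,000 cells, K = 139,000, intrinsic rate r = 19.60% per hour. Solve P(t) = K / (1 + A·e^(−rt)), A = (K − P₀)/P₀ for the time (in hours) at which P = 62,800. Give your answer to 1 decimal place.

t ≈ 10.6 hours

A = (139000 − 13000)/13000 = 9.69231
62800 = 139000/(1 + 9.69231·e^(−0.196t)) → 1 + 9.69231·e^(−0.196t) = 2.21338
e^(−0.196t) = 0.12519 → t = ln(7.98789)/0.196 = 2.07793/0.196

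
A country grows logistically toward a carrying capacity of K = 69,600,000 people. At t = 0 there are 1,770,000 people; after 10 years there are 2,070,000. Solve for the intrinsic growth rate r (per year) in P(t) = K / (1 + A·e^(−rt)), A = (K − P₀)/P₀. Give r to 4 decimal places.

A = (69600000 − 1770000)/1770000 = 38.32203
2070000 = 69600000/(1 + 38.32203·e^(−r·10)) → e^(−10r) = (33.62319 − 1)/38.32203 = 0.851291
r = −ln(0.851291)/10 = 0.161/10

r ≈ 0.0161 per year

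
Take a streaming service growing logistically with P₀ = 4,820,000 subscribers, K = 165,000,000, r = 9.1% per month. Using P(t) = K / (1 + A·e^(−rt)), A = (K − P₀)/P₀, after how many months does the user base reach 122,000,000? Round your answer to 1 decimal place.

t ≈ 50.0 months

A = (165000000 − 4820000)/4820000 = 33.23237
122000000 = 165000000/(1 + 33.23237·e^(−0.091t)) → 1 + 33.23237·e^(−0.091t) = 1.35246
e^(−0.091t) = 0.010606 → t = ln(94.28718)/0.091 = 4.54635/0.091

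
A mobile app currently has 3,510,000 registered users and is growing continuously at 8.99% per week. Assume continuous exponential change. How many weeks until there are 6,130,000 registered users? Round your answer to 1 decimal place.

t ≈ 6.2 weeks

6130000 = 3510000 · e^(0.0899·t)
t = ln(6130000/3510000) / 0.0899 = ln(1.74644) / 0.0899 = 0.55758 / 0.0899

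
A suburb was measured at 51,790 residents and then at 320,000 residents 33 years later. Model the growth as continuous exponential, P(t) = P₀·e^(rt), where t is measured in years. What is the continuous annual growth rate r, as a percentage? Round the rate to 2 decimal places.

r ≈ 5.52% per year

320000 = 51790 · e^(r·33)
e^(33r) = 320000/51790 = 6.1788
r = ln(6.1788) / 33 = 1.82112 / 33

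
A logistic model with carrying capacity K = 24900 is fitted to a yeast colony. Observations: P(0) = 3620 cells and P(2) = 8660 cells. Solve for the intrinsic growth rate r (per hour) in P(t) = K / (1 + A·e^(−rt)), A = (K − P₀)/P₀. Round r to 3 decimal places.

A = (24900 − 3620)/3620 = 5.87845
8660 = 24900/(1 + 5.87845·e^(−r·2)) → e^(−2r) = (2.87529 − 1)/5.87845 = 0.319011
r = −ln(0.319011)/2 = 1.14253/2

r ≈ 0.571 per hour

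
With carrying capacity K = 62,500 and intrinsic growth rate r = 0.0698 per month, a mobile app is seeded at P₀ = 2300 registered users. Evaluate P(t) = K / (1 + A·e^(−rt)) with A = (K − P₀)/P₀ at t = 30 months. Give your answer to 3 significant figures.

≈ 14,800 registered users

A = (62500 − 2300)/2300 = 26.17391
P(30) = 62500 / (1 + 26.17391·e^(−0.0698·30)) = 62500 / (1 + 26.17391·0.123193)
= 62500 / 4.22445 ≈ 14794.82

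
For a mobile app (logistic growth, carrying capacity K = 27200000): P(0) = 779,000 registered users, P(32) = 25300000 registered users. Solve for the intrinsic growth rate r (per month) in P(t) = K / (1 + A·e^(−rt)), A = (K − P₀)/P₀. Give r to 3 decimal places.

r ≈ 0.191 per month

A = (27200000 − 779000)/779000 = 33.91656
25300000 = 27200000/(1 + 33.91656·e^(−r·32)) → e^(−32r) = (1.0751 − 1)/33.91656 = 0.002214
r = −ln(0.002214)/32 = 6.11285/32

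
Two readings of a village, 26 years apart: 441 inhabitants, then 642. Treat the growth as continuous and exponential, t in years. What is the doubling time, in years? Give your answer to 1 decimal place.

doubling time ≈ 48.0 years

r = ln(642/441) / 26 = ln(1.45578) / 26 ≈ 0.014444 per year
doubling time = ln 2 / |r| = 0.69315 / 0.014444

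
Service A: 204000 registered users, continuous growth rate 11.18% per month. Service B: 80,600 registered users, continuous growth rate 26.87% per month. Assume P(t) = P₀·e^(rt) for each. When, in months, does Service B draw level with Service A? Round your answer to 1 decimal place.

t ≈ 5.9 months

204000·e^(0.1118t) = 80600·e^(0.2687t)
204000/80600 = e^((0.2687 − 0.1118)t) → ln(2.53102) = 0.1569·t
t = 0.92862 / 0.1569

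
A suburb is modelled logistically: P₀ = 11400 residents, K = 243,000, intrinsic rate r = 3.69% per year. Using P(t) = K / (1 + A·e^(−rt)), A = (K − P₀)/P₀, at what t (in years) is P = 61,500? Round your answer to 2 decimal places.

t ≈ 52.28 years

A = (243000 − 11400)/11400 = 20.31579
61500 = 243000/(1 + 20.31579·e^(−0.0369t)) → 1 + 20.31579·e^(−0.0369t) = 3.95122
e^(−0.0369t) = 0.145267 → t = ln(6.88386)/0.0369 = 1.92918/0.0369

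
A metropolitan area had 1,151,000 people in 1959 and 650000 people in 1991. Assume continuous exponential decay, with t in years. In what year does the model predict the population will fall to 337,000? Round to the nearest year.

r = ln(650000/1151000) / 32 = -0.57141/32 ≈ -0.017857 per year
t = ln(337000/1151000) / r = -1.2283/-0.017857 ≈ 68.79 years after 1959

year 2028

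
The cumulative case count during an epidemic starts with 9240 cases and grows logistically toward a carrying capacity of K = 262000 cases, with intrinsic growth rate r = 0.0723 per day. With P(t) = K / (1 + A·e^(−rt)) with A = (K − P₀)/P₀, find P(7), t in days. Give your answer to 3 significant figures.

A = (262000 − 9240)/9240 = 27.35498
P(7) = 262000 / (1 + 27.35498·e^(−0.0723·7)) = 262000 / (1 + 27.35498·0.602842)
= 262000 / 17.49073 ≈ 14979.36

≈ 15,000 cases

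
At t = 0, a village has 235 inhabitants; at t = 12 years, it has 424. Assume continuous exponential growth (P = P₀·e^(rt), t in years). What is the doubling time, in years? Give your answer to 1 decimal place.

r = ln(424/235) / 12 = ln(1.80426) / 12 ≈ 0.049179 per year
doubling time = ln 2 / |r| = 0.69315 / 0.049179

doubling time ≈ 14.1 years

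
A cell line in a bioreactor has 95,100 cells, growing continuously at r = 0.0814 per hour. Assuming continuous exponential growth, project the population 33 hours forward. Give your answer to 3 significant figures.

≈ 1,400,000 cells

P(33) = 95100 · e^(0.0814·33) = 95100 · e^(2.6862)
= 95100 · 14.6758 ≈ 1395668.75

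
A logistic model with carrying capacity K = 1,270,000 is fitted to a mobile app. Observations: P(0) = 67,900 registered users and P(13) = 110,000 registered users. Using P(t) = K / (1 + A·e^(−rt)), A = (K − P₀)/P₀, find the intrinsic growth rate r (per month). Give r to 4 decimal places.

r ≈ 0.0399 per month

A = (1270000 − 67900)/67900 = 17.70398
110000 = 1270000/(1 + 17.70398·e^(−r·13)) → e^(−13r) = (11.54545 − 1)/17.70398 = 0.595655
r = −ln(0.595655)/13 = 0.51809/13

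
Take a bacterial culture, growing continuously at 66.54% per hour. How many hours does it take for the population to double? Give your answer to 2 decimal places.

doubling time ≈ 1.04 hours

doubling time = ln(2) / |r| = 0.69315 / 0.6654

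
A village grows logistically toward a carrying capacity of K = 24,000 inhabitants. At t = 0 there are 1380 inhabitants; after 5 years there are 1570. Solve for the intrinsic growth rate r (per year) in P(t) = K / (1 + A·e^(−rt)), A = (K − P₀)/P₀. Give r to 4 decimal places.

r ≈ 0.0275 per year

A = (24000 − 1380)/1380 = 16.3913
1570 = 24000/(1 + 16.3913·e^(−r·5)) → e^(−5r) = (15.28662 − 1)/16.3913 = 0.871598
r = −ln(0.871598)/5 = 0.13743/5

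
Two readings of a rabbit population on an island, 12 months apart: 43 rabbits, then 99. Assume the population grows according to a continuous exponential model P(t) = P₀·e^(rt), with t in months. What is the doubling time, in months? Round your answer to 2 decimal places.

doubling time ≈ 9.97 months

r = ln(99/43) / 12 = ln(2.30233) / 12 ≈ 0.069493 per month
doubling time = ln 2 / |r| = 0.69315 / 0.069493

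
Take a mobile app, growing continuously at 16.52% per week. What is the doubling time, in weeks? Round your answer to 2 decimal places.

doubling time = ln(2) / |r| = 0.69315 / 0.1652

doubling time ≈ 4.20 weeks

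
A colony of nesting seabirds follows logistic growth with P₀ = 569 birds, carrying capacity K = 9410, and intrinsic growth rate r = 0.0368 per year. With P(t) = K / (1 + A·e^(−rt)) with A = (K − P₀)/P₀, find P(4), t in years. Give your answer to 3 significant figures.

≈ 653 birds

A = (9410 − 569)/569 = 15.53779
P(4) = 9410 / (1 + 15.53779·e^(−0.0368·4)) = 9410 / (1 + 15.53779·0.863121)
= 9410 / 14.41099 ≈ 652.97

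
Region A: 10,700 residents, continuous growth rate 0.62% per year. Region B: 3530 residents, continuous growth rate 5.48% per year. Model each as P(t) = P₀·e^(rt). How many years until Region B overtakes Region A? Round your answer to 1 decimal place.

10700·e^(0.0062t) = 3530·e^(0.0548t)
10700/3530 = e^((0.0548 − 0.0062)t) → ln(3.03116) = 0.0486·t
t = 1.10895 / 0.0486

t ≈ 22.8 years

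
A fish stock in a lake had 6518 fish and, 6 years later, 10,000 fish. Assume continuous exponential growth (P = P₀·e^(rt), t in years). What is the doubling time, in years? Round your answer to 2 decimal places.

r = ln(10000/6518) / 6 = ln(1.53421) / 6 ≈ 0.071336 per year
doubling time = ln 2 / |r| = 0.69315 / 0.071336

doubling time ≈ 9.72 years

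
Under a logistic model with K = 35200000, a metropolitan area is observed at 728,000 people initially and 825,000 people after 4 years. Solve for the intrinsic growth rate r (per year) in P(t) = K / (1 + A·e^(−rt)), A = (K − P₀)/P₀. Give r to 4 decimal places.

A = (35200000 − 728000)/728000 = 47.35165
825000 = 35200000/(1 + 47.35165·e^(−r·4)) → e^(−4r) = (42.66667 − 1)/47.35165 = 0.879941
r = −ln(0.879941)/4 = 0.1279/4

r ≈ 0.0320 per year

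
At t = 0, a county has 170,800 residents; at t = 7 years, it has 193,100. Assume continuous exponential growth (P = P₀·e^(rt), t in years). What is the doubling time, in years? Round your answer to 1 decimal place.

doubling time ≈ 39.5 years

r = ln(193100/170800) / 7 = ln(1.13056) / 7 ≈ 0.017531 per year
doubling time = ln 2 / |r| = 0.69315 / 0.017531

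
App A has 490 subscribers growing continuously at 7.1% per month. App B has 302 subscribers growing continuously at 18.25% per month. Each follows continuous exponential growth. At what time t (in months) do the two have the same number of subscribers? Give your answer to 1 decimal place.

490·e^(0.071t) = 302·e^(0.1825t)
490/302 = e^((0.1825 − 0.071)t) → ln(1.62252) = 0.1115·t
t = 0.48398 / 0.1115

t ≈ 4.3 months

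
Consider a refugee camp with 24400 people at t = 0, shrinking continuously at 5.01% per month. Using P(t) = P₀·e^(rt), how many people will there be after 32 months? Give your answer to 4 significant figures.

≈ 4,911 people

P(32) = 24400 · e^(-0.0501·32) = 24400 · e^(-1.6032)
= 24400 · 0.20125 ≈ 4910.54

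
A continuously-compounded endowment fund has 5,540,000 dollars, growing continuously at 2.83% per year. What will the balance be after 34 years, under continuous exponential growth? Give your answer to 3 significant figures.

P(34) = 5540000 · e^(0.0283·34) = 5540000 · e^(0.9622)
= 5540000 · 2.61745 ≈ 14500664.86

≈ 14,500,000 dollars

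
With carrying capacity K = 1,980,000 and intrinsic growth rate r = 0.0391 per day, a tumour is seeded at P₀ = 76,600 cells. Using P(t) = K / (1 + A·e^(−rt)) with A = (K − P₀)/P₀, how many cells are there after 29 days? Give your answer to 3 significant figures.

A = (1980000 − 76600)/76600 = 24.84856
P(29) = 1980000 / (1 + 24.84856·e^(−0.0391·29)) = 1980000 / (1 + 24.84856·0.321776)
= 1980000 / 8.99567 ≈ 220105.93

≈ 220,000 cells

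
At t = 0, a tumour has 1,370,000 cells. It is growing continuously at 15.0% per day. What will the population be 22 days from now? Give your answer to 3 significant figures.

≈ 37,100,000 cells

P(22) = 1370000 · e^(0.15·22) = 1370000 · e^(3.3)
= 1370000 · 27.11264 ≈ 37144315.32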